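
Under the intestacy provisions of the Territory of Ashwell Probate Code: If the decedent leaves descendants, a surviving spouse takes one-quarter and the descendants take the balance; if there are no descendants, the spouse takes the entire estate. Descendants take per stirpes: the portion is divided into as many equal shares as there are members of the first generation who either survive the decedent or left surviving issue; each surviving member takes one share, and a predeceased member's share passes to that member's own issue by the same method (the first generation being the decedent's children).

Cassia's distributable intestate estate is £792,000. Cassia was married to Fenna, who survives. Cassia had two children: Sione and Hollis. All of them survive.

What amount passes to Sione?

Fenna takes one-quarter of £792,000 = £198,000. The remaining £594,000 passes to the descendants.
The descendants' portion (£594,000) is divided into 2 shares of £297,000: Sione and Hollis each take £297,000.

Sione receives £297,000.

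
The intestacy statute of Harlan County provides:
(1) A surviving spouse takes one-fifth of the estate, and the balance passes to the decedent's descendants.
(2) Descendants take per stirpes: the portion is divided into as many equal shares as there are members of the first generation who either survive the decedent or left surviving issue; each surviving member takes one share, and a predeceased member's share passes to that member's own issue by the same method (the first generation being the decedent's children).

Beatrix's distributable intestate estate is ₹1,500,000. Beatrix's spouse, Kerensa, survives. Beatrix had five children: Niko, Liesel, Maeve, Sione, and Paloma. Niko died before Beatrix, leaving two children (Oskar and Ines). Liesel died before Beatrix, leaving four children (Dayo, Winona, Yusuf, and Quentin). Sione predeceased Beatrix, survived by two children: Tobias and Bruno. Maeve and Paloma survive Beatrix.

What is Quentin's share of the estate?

Quentin receives ₹60,000.

Kerensa takes one-fifth of ₹1,500,000 = ₹300,000. The remaining ₹1,200,000 passes to the descendants.
The descendants' portion (₹1,200,000) is divided into 5 shares of ₹240,000: Maeve and Paloma each take ₹240,000; Niko's ₹240,000 share passes to Niko's issue; Liesel's ₹240,000 share passes to Liesel's issue; Sione's ₹240,000 share passes to Sione's issue.
Niko's share (₹240,000) is divided into 2 shares of ₹120,000: Oskar and Ines each take ₹120,000.
Liesel's share (₹240,000) is divided into 4 shares of ₹60,000: Dayo, Winona, Yusuf, and Quentin each take ₹60,000.
Sione's share (₹240,000) is divided into 2 shares of ₹120,000: Tobias and Bruno each take ₹120,000.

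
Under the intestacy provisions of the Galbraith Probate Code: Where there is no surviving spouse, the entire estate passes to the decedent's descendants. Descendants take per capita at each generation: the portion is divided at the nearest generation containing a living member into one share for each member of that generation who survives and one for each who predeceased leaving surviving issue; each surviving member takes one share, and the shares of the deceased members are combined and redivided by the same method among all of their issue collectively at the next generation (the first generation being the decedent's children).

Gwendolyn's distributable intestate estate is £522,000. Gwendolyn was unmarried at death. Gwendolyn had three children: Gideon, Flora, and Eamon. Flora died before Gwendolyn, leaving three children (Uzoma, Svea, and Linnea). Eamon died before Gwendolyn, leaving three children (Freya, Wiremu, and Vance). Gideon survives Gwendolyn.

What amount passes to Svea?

Svea receives £58,000.

The entire £522,000 passes to the descendants.
That amount (£522,000) is divided at the children's generation into 3 shares of £174,000. Gideon takes £174,000. The 2 shares of the deceased (Flora and Eamon) are combined into a pool of £348,000.
That pool (£348,000) is divided at the grandchildren's generation equally among Uzoma, Svea, Linnea, Freya, Wiremu, and Vance: £58,000 each.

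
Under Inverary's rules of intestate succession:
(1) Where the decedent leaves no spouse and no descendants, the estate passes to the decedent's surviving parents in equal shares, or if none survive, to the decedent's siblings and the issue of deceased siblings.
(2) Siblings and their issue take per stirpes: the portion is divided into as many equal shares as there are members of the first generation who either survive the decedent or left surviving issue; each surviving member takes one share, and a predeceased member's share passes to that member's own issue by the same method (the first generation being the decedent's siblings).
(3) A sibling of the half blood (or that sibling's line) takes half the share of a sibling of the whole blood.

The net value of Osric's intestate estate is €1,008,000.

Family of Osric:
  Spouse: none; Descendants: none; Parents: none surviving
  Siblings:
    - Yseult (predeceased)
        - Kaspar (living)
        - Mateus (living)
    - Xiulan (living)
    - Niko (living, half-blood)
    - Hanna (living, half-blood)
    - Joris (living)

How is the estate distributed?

Kaspar: €126,000; Mateus: €126,000; Xiulan: €252,000; Niko: €126,000; Hanna: €126,000; Joris: €252,000

The entire €1,008,000 passes to the siblings and their issue.
Counting each half-blood sibling's line as half a unit, there are 4 units in €1,008,000, so one unit is €252,000. Whole-blood lines (Yseult, Xiulan, and Joris) take €252,000 each; half-blood lines (Niko and Hanna) take €126,000 each.
Yseult's share (€252,000) is divided into 2 shares of €126,000: Kaspar and Mateus each take €126,000.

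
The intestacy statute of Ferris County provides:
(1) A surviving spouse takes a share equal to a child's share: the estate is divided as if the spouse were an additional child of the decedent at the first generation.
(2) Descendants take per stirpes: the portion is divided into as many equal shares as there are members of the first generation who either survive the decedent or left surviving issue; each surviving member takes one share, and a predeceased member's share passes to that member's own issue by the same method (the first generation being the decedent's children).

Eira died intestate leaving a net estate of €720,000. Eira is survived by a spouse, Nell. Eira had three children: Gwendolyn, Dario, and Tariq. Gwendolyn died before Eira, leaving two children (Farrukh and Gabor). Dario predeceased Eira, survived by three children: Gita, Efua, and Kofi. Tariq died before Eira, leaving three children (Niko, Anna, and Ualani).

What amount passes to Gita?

The spouse counts as an additional share at the children's level, so there are 4 primary shares of €180,000. Nell takes one such share (€180,000).
The children's combined portion (€540,000) is divided into 3 shares of €180,000: Gwendolyn's €180,000 share passes to Gwendolyn's issue; Dario's €180,000 share passes to Dario's issue; Tariq's €180,000 share passes to Tariq's issue.
Gwendolyn's share (€180,000) is divided into 2 shares of €90,000: Farrukh and Gabor each take €90,000.
Dario's share (€180,000) is divided into 3 shares of €60,000: Gita, Efua, and Kofi each take €60,000.
Tariq's share (€180,000) is divided into 3 shares of €60,000: Niko, Anna, and Ualani each take €60,000.

Gita receives €60,000.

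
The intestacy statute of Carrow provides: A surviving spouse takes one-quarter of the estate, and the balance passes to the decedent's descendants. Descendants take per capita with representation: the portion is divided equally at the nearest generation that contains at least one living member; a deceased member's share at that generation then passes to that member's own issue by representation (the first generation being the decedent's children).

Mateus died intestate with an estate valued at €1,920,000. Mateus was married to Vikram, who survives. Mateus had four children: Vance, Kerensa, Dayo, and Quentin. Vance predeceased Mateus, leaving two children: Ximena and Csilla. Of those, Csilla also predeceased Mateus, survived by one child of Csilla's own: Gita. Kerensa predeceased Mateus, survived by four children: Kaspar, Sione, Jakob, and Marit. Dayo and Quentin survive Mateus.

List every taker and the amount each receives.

Vikram: €480,000; Ximena: €180,000; Gita: €180,000; Kaspar: €90,000; Sione: €90,000; Jakob: €90,000; Marit: €90,000; Dayo: €360,000; Quentin: €360,000

Vikram takes one-quarter of €1,920,000 = €480,000. The remaining €1,440,000 passes to the descendants.
The descendants' portion (€1,440,000) is divided into 4 shares of €360,000: Dayo and Quentin each take €360,000; Vance's €360,000 share passes to Vance's issue; Kerensa's €360,000 share passes to Kerensa's issue.
Vance's share (€360,000) is divided into 2 shares of €180,000: Ximena takes €180,000; Csilla's €180,000 share passes to Csilla's issue.
Csilla's share (€180,000) passes entirely to Gita.
Kerensa's share (€360,000) is divided into 4 shares of €90,000: Kaspar, Sione, Jakob, and Marit each take €90,000.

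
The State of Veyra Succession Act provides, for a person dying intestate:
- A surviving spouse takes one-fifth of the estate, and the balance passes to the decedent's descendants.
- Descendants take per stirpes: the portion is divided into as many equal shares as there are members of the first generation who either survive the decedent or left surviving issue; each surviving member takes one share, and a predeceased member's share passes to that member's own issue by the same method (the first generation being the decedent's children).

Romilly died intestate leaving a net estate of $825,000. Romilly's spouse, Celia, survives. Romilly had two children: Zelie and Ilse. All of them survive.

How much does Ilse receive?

Ilse receives $330,000.

Celia takes one-fifth of $825,000 = $165,000. The remaining $660,000 passes to the descendants.
The descendants' portion ($660,000) is divided into 2 shares of $330,000: Zelie and Ilse each take $330,000.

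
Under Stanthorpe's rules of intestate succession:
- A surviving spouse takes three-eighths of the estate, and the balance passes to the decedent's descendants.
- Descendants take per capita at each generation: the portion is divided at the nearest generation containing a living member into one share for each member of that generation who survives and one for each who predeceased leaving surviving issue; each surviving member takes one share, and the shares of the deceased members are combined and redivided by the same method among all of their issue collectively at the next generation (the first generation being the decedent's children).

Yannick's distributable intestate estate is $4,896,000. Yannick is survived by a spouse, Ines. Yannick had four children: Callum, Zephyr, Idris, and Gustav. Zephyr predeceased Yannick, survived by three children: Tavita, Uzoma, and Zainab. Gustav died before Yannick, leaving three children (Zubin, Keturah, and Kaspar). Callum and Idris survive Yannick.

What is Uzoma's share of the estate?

Uzoma receives $255,000.

Ines takes three-eighths of $4,896,000 = $1,836,000. The remaining $3,060,000 passes to the descendants.
The descendants' portion ($3,060,000) is divided at the children's generation into 4 shares of $765,000. Callum and Idris each take $765,000. The 2 shares of the deceased (Zephyr and Gustav) are combined into a pool of $1,530,000.
That pool ($1,530,000) is divided at the grandchildren's generation equally among Tavita, Uzoma, Zainab, Zubin, Keturah, and Kaspar: $255,000 each.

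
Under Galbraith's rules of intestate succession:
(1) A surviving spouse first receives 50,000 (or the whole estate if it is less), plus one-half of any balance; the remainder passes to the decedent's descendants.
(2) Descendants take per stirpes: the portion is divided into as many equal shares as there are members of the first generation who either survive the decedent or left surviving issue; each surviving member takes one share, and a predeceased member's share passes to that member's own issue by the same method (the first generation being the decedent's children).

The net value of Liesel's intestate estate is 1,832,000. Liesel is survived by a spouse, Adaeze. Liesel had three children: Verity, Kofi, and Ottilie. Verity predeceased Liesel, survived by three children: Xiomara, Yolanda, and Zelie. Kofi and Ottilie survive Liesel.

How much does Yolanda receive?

Adaeze first takes 50,000, leaving a balance of 1,782,000. Adaeze then takes one-half of the balance (891,000), for a total of 941,000. The remaining 891,000 passes to the descendants.
The descendants' portion (891,000) is divided into 3 shares of 297,000: Kofi and Ottilie each take 297,000; Verity's 297,000 share passes to Verity's issue.
Verity's share (297,000) is divided into 3 shares of 99,000: Xiomara, Yolanda, and Zelie each take 99,000.

Yolanda receives 99,000.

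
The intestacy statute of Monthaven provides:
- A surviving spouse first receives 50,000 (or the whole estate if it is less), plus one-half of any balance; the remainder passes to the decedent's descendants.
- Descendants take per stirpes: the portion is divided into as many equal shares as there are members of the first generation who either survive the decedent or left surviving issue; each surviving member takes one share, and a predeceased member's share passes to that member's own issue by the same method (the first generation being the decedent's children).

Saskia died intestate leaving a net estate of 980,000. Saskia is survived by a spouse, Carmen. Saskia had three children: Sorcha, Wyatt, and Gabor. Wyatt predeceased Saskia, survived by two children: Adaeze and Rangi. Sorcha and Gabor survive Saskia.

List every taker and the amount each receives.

Carmen first takes 50,000, leaving a balance of 930,000. Carmen then takes one-half of the balance (465,000), for a total of 515,000. The remaining 465,000 passes to the descendants.
The descendants' portion (465,000) is divided into 3 shares of 155,000: Sorcha and Gabor each take 155,000; Wyatt's 155,000 share passes to Wyatt's issue.
Wyatt's share (155,000) is divided into 2 shares of 77,500: Adaeze and Rangi each take 77,500.

Carmen: 515,000; Sorcha: 155,000; Adaeze: 77,500; Rangi: 77,500; Gabor: 155,000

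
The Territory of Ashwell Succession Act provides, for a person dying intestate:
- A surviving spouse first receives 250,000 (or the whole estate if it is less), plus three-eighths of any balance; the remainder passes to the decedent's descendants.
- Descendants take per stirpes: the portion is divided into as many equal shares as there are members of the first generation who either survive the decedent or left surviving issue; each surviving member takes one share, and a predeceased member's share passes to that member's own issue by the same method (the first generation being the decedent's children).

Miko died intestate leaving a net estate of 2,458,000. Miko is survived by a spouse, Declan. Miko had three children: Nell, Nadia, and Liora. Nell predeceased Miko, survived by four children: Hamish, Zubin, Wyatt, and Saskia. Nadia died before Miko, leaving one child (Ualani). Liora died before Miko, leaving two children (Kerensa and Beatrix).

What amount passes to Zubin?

Declan first takes 250,000, leaving a balance of 2,208,000. Declan then takes three-eighths of the balance (828,000), for a total of 1,078,000. The remaining 1,380,000 passes to the descendants.
The descendants' portion (1,380,000) is divided into 3 shares of 460,000: Nell's 460,000 share passes to Nell's issue; Nadia's 460,000 share passes to Nadia's issue; Liora's 460,000 share passes to Liora's issue.
Nell's share (460,000) is divided into 4 shares of 115,000: Hamish, Zubin, Wyatt, and Saskia each take 115,000.
Nadia's share (460,000) passes entirely to Ualani.
Liora's share (460,000) is divided into 2 shares of 230,000: Kerensa and Beatrix each take 230,000.

Zubin receives 115,000.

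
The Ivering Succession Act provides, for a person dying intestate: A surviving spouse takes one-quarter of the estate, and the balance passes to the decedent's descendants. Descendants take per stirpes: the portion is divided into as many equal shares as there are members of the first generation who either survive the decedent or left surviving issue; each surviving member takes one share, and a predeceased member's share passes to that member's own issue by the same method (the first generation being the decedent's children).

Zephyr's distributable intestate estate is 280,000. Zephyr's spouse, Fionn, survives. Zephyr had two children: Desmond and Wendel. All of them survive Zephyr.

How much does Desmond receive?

Fionn takes one-quarter of 280,000 = 70,000. The remaining 210,000 passes to the descendants.
The descendants' portion (210,000) is divided into 2 shares of 105,000: Desmond and Wendel each take 105,000.

Desmond receives 105,000.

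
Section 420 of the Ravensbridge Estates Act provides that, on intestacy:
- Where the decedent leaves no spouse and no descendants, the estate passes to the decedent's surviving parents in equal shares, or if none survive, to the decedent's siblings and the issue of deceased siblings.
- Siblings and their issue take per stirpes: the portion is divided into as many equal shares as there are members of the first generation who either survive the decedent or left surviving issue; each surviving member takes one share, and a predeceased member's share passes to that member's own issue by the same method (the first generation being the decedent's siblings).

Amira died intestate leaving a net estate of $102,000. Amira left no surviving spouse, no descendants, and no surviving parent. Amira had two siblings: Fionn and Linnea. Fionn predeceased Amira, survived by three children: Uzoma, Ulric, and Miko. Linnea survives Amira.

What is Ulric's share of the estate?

The entire $102,000 passes to the siblings and their issue.
That amount ($102,000) is divided into 2 shares of $51,000: Linnea takes $51,000; Fionn's $51,000 share passes to Fionn's issue.
Fionn's share ($51,000) is divided into 3 shares of $17,000: Uzoma, Ulric, and Miko each take $17,000.

Ulric receives $17,000.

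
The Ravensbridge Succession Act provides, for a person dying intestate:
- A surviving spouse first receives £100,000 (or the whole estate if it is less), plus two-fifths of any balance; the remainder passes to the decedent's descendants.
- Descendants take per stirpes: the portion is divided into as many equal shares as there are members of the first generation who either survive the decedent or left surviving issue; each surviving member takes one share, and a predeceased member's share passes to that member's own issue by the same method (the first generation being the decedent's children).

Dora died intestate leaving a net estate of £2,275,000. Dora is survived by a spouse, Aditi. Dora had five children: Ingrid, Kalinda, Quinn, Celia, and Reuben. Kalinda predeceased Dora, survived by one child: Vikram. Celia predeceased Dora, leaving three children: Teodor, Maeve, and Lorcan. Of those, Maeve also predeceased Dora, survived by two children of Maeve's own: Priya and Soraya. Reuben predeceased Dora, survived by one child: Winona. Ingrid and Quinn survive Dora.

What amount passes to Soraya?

Aditi first takes £100,000, leaving a balance of £2,175,000. Aditi then takes two-fifths of the balance (£870,000), for a total of £970,000. The remaining £1,305,000 passes to the descendants.
The descendants' portion (£1,305,000) is divided into 5 shares of £261,000: Ingrid and Quinn each take £261,000; Kalinda's £261,000 share passes to Kalinda's issue; Celia's £261,000 share passes to Celia's issue; Reuben's £261,000 share passes to Reuben's issue.
Kalinda's share (£261,000) passes entirely to Vikram.
Celia's share (£261,000) is divided into 3 shares of £87,000: Teodor and Lorcan each take £87,000; Maeve's £87,000 share passes to Maeve's issue.
Maeve's share (£87,000) is divided into 2 shares of £43,500: Priya and Soraya each take £43,500.
Reuben's share (£261,000) passes entirely to Winona.

Soraya receives £43,500.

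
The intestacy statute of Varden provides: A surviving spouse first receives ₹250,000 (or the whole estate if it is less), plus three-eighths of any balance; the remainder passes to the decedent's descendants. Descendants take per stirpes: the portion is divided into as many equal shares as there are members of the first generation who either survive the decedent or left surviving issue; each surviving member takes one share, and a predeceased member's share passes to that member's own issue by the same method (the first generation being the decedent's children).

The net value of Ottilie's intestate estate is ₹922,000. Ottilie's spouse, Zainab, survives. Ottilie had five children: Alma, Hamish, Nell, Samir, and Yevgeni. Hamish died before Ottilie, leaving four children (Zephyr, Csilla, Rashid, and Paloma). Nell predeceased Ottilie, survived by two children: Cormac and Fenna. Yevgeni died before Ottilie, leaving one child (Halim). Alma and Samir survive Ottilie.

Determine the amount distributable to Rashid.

Rashid receives ₹21,000.

Zainab first takes ₹250,000, leaving a balance of ₹672,000. Zainab then takes three-eighths of the balance (₹252,000), for a total of ₹502,000. The remaining ₹420,000 passes to the descendants.
The descendants' portion (₹420,000) is divided into 5 shares of ₹84,000: Alma and Samir each take ₹84,000; Hamish's ₹84,000 share passes to Hamish's issue; Nell's ₹84,000 share passes to Nell's issue; Yevgeni's ₹84,000 share passes to Yevgeni's issue.
Hamish's share (₹84,000) is divided into 4 shares of ₹21,000: Zephyr, Csilla, Rashid, and Paloma each take ₹21,000.
Nell's share (₹84,000) is divided into 2 shares of ₹42,000: Cormac and Fenna each take ₹42,000.
Yevgeni's share (₹84,000) passes entirely to Halim.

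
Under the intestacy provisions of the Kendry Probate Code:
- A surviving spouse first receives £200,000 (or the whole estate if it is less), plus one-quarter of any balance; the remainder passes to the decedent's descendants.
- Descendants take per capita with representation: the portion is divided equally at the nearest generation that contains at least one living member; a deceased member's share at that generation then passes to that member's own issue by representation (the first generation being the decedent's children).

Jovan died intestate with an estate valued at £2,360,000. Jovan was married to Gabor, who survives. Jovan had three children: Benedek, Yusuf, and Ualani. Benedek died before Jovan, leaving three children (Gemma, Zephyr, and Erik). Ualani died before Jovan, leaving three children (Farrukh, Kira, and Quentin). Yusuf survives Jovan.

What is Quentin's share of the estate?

Quentin receives £180,000.

Gabor first takes £200,000, leaving a balance of £2,160,000. Gabor then takes one-quarter of the balance (£540,000), for a total of £740,000. The remaining £1,620,000 passes to the descendants.
The descendants' portion (£1,620,000) is divided into 3 shares of £540,000: Yusuf takes £540,000; Benedek's £540,000 share passes to Benedek's issue; Ualani's £540,000 share passes to Ualani's issue.
Benedek's share (£540,000) is divided into 3 shares of £180,000: Gemma, Zephyr, and Erik each take £180,000.
Ualani's share (£540,000) is divided into 3 shares of £180,000: Farrukh, Kira, and Quentin each take £180,000.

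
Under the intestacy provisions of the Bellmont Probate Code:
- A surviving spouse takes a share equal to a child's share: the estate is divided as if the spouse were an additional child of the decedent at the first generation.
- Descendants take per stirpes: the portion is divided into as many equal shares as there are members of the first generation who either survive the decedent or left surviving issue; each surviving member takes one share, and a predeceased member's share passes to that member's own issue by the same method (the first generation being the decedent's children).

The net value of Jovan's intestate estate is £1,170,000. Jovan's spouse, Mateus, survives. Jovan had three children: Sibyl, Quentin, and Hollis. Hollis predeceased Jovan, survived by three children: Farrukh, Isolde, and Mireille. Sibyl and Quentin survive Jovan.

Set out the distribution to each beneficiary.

Mateus: £292,500; Sibyl: £292,500; Quentin: £292,500; Farrukh: £97,500; Isolde: £97,500; Mireille: £97,500

The spouse counts as an additional share at the children's level, so there are 4 primary shares of £292,500. Mateus takes one such share (£292,500).
The children's combined portion (£877,500) is divided into 3 shares of £292,500: Sibyl and Quentin each take £292,500; Hollis's £292,500 share passes to Hollis's issue.
Hollis's share (£292,500) is divided into 3 shares of £97,500: Farrukh, Isolde, and Mireille each take £97,500.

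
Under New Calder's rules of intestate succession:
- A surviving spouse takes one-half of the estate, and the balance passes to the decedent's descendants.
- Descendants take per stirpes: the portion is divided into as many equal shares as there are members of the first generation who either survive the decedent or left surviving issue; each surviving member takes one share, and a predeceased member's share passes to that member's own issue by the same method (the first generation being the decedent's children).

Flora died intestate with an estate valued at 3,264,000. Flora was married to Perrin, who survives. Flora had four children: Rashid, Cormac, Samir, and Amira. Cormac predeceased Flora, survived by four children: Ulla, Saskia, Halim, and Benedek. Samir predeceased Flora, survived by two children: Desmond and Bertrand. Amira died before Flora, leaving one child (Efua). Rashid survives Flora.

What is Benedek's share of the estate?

Benedek receives 102,000.

Perrin takes one-half of 3,264,000 = 1,632,000. The remaining 1,632,000 passes to the descendants.
The descendants' portion (1,632,000) is divided into 4 shares of 408,000: Rashid takes 408,000; Cormac's 408,000 share passes to Cormac's issue; Samir's 408,000 share passes to Samir's issue; Amira's 408,000 share passes to Amira's issue.
Cormac's share (408,000) is divided into 4 shares of 102,000: Ulla, Saskia, Halim, and Benedek each take 102,000.
Samir's share (408,000) is divided into 2 shares of 204,000: Desmond and Bertrand each take 204,000.
Amira's share (408,000) passes entirely to Efua.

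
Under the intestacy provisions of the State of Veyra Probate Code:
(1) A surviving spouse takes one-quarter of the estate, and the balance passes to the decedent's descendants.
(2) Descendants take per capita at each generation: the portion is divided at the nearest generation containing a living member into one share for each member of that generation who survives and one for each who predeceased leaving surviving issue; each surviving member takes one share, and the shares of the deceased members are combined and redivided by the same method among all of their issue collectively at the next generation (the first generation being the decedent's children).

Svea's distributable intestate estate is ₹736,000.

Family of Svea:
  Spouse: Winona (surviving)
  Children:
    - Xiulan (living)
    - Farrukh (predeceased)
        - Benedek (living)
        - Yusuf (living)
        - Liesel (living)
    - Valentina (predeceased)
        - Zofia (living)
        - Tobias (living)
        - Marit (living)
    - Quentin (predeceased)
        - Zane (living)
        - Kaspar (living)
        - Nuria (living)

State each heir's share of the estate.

Winona takes one-quarter of ₹736,000 = ₹184,000. The remaining ₹552,000 passes to the descendants.
The descendants' portion (₹552,000) is divided at the children's generation into 4 shares of ₹138,000. Xiulan takes ₹138,000. The 3 shares of the deceased (Farrukh, Valentina, and Quentin) are combined into a pool of ₹414,000.
That pool (₹414,000) is divided at the grandchildren's generation equally among Benedek, Yusuf, Liesel, Zofia, Tobias, Marit, Zane, Kaspar, and Nuria: ₹46,000 each.

Winona: ₹184,000; Xiulan: ₹138,000; Benedek: ₹46,000; Yusuf: ₹46,000; Liesel: ₹46,000; Zofia: ₹46,000; Tobias: ₹46,000; Marit: ₹46,000; Zane: ₹46,000; Kaspar: ₹46,000; Nuria: ₹46,000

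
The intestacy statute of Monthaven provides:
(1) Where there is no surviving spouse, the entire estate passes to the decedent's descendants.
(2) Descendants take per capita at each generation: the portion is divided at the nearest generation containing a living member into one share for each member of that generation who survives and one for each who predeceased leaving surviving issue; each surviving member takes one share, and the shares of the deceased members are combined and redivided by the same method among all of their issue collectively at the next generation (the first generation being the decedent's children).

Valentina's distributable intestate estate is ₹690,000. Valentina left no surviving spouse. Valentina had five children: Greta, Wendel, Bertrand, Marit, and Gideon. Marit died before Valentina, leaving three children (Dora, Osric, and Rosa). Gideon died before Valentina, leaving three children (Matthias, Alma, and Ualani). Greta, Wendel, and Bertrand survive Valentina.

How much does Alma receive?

Alma receives ₹46,000.

The entire ₹690,000 passes to the descendants.
That amount (₹690,000) is divided at the children's generation into 5 shares of ₹138,000. Greta, Wendel, and Bertrand each take ₹138,000. The 2 shares of the deceased (Marit and Gideon) are combined into a pool of ₹276,000.
That pool (₹276,000) is divided at the grandchildren's generation equally among Dora, Osric, Rosa, Matthias, Alma, and Ualani: ₹46,000 each.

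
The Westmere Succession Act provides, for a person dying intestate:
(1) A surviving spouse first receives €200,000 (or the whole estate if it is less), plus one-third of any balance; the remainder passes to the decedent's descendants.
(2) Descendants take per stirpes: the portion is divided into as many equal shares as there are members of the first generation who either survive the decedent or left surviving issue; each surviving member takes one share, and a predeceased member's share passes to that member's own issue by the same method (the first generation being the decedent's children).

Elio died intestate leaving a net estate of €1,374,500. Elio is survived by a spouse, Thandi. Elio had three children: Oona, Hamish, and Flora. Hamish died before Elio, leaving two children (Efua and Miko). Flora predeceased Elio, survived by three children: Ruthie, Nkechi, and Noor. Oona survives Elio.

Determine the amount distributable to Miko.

Thandi first takes €200,000, leaving a balance of €1,174,500. Thandi then takes one-third of the balance (€391,500), for a total of €591,500. The remaining €783,000 passes to the descendants.
The descendants' portion (€783,000) is divided into 3 shares of €261,000: Oona takes €261,000; Hamish's €261,000 share passes to Hamish's issue; Flora's €261,000 share passes to Flora's issue.
Hamish's share (€261,000) is divided into 2 shares of €130,500: Efua and Miko each take €130,500.
Flora's share (€261,000) is divided into 3 shares of €87,000: Ruthie, Nkechi, and Noor each take €87,000.

Miko receives €130,500.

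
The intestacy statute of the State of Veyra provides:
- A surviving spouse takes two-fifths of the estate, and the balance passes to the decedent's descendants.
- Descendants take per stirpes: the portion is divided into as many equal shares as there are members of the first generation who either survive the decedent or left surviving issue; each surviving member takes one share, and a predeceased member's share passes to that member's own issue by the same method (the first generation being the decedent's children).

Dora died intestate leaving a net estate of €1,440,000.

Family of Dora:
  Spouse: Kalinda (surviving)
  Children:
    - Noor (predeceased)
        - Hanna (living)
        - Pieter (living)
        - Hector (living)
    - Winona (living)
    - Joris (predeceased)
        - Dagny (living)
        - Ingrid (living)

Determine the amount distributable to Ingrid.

Kalinda takes two-fifths of €1,440,000 = €576,000. The remaining €864,000 passes to the descendants.
The descendants' portion (€864,000) is divided into 3 shares of €288,000: Winona takes €288,000; Noor's €288,000 share passes to Noor's issue; Joris's €288,000 share passes to Joris's issue.
Noor's share (€288,000) is divided into 3 shares of €96,000: Hanna, Pieter, and Hector each take €96,000.
Joris's share (€288,000) is divided into 2 shares of €144,000: Dagny and Ingrid each take €144,000.

Ingrid receives €144,000.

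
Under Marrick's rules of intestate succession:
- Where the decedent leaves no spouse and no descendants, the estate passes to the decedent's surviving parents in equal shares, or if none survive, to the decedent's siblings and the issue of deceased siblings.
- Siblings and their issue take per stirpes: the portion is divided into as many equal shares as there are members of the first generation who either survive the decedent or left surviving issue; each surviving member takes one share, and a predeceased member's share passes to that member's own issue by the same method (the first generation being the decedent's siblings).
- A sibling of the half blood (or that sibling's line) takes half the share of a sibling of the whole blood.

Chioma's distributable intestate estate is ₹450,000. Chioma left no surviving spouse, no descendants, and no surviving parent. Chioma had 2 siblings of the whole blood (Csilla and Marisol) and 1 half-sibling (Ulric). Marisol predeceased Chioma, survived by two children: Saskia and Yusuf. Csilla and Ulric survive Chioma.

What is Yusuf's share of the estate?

The entire ₹450,000 passes to the siblings and their issue.
Counting each half-blood sibling's line as half a unit, there are 5/2 units in ₹450,000, so one unit is ₹180,000. Whole-blood lines (Csilla and Marisol) take ₹180,000 each; half-blood lines (Ulric) take ₹90,000 each.
Marisol's share (₹180,000) is divided into 2 shares of ₹90,000: Saskia and Yusuf each take ₹90,000.

Yusuf receives ₹90,000.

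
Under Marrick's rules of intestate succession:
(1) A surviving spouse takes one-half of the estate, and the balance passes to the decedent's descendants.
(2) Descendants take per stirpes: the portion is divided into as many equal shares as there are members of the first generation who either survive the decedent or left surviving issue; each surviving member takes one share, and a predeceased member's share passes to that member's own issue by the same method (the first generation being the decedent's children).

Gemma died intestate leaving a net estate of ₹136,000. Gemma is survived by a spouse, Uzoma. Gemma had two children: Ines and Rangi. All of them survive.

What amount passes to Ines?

Uzoma takes one-half of ₹136,000 = ₹68,000. The remaining ₹68,000 passes to the descendants.
The descendants' portion (₹68,000) is divided into 2 shares of ₹34,000: Ines and Rangi each take ₹34,000.

Ines receives ₹34,000.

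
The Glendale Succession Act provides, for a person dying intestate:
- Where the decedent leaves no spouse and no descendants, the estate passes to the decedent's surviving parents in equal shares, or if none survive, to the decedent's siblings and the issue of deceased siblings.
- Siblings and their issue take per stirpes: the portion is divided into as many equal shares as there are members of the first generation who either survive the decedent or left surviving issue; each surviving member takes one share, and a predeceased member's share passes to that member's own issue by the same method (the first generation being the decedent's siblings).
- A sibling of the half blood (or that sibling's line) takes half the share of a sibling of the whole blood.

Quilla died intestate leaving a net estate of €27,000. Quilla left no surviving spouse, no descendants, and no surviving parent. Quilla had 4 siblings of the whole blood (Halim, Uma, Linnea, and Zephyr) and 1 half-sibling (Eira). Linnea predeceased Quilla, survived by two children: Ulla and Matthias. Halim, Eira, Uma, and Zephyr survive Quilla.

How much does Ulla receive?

The entire €27,000 passes to the siblings and their issue.
Counting each half-blood sibling's line as half a unit, there are 9/2 units in €27,000, so one unit is €6,000. Whole-blood lines (Halim, Uma, Linnea, and Zephyr) take €6,000 each; half-blood lines (Eira) take €3,000 each.
Linnea's share (€6,000) is divided into 2 shares of €3,000: Ulla and Matthias each take €3,000.

Ulla receives €3,000.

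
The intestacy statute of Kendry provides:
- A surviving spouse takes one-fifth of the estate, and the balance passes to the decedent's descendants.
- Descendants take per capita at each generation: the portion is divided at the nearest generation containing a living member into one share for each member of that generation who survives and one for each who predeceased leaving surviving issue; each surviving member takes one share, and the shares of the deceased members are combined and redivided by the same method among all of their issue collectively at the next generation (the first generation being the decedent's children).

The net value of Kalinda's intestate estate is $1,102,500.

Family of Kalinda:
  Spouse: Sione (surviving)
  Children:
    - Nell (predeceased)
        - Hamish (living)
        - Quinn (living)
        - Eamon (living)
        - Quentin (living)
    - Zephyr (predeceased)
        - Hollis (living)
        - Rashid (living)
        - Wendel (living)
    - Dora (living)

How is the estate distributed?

Sione: $220,500; Hamish: $84,000; Quinn: $84,000; Eamon: $84,000; Quentin: $84,000; Hollis: $84,000; Rashid: $84,000; Wendel: $84,000; Dora: $294,000

Sione takes one-fifth of $1,102,500 = $220,500. The remaining $882,000 passes to the descendants.
The descendants' portion ($882,000) is divided at the children's generation into 3 shares of $294,000. Dora takes $294,000. The 2 shares of the deceased (Nell and Zephyr) are combined into a pool of $588,000.
That pool ($588,000) is divided at the grandchildren's generation equally among Hamish, Quinn, Eamon, Quentin, Hollis, Rashid, and Wendel: $84,000 each.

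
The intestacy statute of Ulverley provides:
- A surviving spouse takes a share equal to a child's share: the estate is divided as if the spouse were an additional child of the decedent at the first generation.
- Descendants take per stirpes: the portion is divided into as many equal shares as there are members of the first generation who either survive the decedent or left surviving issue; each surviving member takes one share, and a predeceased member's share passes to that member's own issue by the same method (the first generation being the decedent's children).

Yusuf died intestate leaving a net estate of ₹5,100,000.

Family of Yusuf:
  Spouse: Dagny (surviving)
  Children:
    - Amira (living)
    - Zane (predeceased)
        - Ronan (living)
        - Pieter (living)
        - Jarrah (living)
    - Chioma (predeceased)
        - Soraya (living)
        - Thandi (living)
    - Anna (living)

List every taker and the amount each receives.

The spouse counts as an additional share at the children's level, so there are 5 primary shares of ₹1,020,000. Dagny takes one such share (₹1,020,000).
The children's combined portion (₹4,080,000) is divided into 4 shares of ₹1,020,000: Amira and Anna each take ₹1,020,000; Zane's ₹1,020,000 share passes to Zane's issue; Chioma's ₹1,020,000 share passes to Chioma's issue.
Zane's share (₹1,020,000) is divided into 3 shares of ₹340,000: Ronan, Pieter, and Jarrah each take ₹340,000.
Chioma's share (₹1,020,000) is divided into 2 shares of ₹510,000: Soraya and Thandi each take ₹510,000.

Dagny: ₹1,020,000; Amira: ₹1,020,000; Ronan: ₹340,000; Pieter: ₹340,000; Jarrah: ₹340,000; Soraya: ₹510,000; Thandi: ₹510,000; Anna: ₹1,020,000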